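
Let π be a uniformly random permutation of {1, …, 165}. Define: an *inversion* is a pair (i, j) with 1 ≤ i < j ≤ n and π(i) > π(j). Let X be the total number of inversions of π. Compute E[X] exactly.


Write X = Σ X_I over the C(165, 2) = 13530 pairs i < j, with X_I the indicator of one inversion.
There are 13530 indicators.
For each fixed pair i < j, the values π(i) and π(j) are two distinct elements of {1, …, 165} in uniformly random order; by symmetry P[π(i) > π(j)] = 1/2.
By linearity: E[X] = 13530 · (1/2) = C(165, 2) · (1/2) = 13530/2 = 6765 ≈ 6765.00000.

E[X] = 6765 = 6765.00000.


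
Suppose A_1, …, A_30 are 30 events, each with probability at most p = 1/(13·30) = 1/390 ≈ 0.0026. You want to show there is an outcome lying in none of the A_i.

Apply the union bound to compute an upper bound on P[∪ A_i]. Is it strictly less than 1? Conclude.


Union bound: P[∪_{i=1}^{30} A_i] ≤ Σ_i P[A_i] ≤ 30·p = 30·(1/390) = 1/13.
Numerically: 1/13 ≈ 0.0769.
Is 1/13 < 1? YES.
Since P[∪ A_i] ≤ 1/13 < 1, the complement has P[∩ A_i^c] ≥ 1 − 1/13 = 12/13 > 0, so some outcome avoids every A_i.

30·p = 1/13 ≈ 0.0769; existence CERTIFIED by the union bound.


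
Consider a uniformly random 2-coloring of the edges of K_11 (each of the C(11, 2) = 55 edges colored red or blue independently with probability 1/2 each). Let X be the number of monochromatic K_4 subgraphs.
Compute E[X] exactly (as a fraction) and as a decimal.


Let X = Σ_S X_S over the C(11, 4) = 330 subsets S of size 4, where X_S = 1 if the K_4 on S is monochromatic.
For a fixed S, the K_4 on S has C(4, 2) = 6 edges. P[all 6 edges red] = (1/2)^6, and likewise for blue, so P[monochromatic] = 2·(1/2)^6 = 2^{1 − 6} = 1/32.
By linearity: E[X] = C(11, 4) · 2^{1 − 6} = 330 · 1/32 = 165/16.
Numerically: E[X] ≈ 10.3125.

E[X] = C(11,4)·2^(1−C(4,2)) = 165/16 ≈ 10.3125.


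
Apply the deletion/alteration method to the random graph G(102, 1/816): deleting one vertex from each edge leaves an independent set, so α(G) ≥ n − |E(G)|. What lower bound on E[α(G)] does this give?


E[|E(G)|] = C(102, 2)·p = 5151 · (1/816) = 101/16.
E[α(G)] ≥ n − E[|E(G)|] = 102 − 101/16 = 1531/16.
Numerically: ≈ 95.688.
(This is only a lower bound; the true E[α(G)] may be larger.)

E[α(G)] ≥ 1531/16 ≈ 95.688.


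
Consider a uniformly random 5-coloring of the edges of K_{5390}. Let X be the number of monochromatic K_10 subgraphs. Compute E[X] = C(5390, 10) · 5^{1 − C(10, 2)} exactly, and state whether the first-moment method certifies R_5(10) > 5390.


E[X] = C(5390, 10) · 5^{1 − 45} = 5655833965919099070255434039753 · 5^{−44} = 5655833965919099070255434039753/5684341886080801486968994140625.
As a reduced fraction: E[X] = 5655833965919099070255434039753/5684341886080801486968994140625 ≈ 0.9950.
Is E[X] < 1? YES.
Since E[X] < 1, there exists a 5-coloring of K_{5390} with no monochromatic K_10; hence R_5(10) > 5390.

E[X] = 5655833965919099070255434039753/5684341886080801486968994140625 ≈ 0.9950; E[X] < 1, so R_5(10) > 5390.


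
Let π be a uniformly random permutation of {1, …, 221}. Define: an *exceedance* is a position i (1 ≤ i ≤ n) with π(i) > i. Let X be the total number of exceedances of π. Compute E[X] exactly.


Write X = Σ_{i=1}^{221} X_i, where X_i = 1_{π(i) > i}.
For each fixed i, π(i) is uniform over {1, …, 221} (marginal of a uniform permutation), so P[π(i) > i] = (n − i)/n. Summing: Σ_{i=1}^{221} (n − i)/n = (0 + 1 + … + 220)/221 = 221(221 − 1)/(2·221) = (221 − 1)/2.
Hence E[X] = Σ_{i=1}^{221} (221 − i)/221 = 110 ≈ 110.000000.

E[X] = 110 = 110.000000.


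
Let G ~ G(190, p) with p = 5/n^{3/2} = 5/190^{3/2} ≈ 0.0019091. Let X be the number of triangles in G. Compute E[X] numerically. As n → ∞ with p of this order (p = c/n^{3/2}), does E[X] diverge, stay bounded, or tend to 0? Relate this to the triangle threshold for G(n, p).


Number of potential triangles: C(190, 3) = 1125180.
Each occurs with probability p³ ≈ (0.0019091)³ ≈ 6.9585509e-09.
By linearity: E[X] = C(190, 3)·p³ ≈ 1125180 · 6.9585509e-09 ≈ 0.00783.
Since α = 3/2 > 1, p = c/n^{3/2} = o(1/n) is below the triangle threshold p ~ 1/n. Asymptotically E[X] ~ (c³/6)·n^{3(1−α)} = (5³/6)·n^{-1.5} → 0, so by Markov's inequality G has no triangles w.h.p.

E[X] ≈ 0.00783; in regime p = Θ(1/n^{3/2}) E[X] tends to 0 (below the triangle threshold p ~ 1/n).


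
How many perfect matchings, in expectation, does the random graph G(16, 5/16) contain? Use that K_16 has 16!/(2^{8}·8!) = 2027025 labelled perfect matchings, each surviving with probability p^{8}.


K_16 has 16!/(2^{8}·8!) = 2027025 labelled perfect matchings.
For each such perfect matching H, let X_H = 1 if all 8 edges of H are present in G. Then P[X_H = 1] = p^{8} = (5/16)^{8} = 390625/4294967296.
By linearity of expectation: E[X] = Σ_H E[X_H] = 2027025 · p^{8} = 2027025 · 390625/4294967296 = 791806640625/4294967296.
Numerically: E[X] ≈ 184.4.

E[X] = 2027025 · (5/16)^{8} = 791806640625/4294967296 ≈ 184.4.


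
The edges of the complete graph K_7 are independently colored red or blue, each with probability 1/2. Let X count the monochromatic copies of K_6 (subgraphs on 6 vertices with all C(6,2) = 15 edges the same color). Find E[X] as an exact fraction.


Let X = Σ_S X_S over the C(7, 6) = 7 subsets S of size 6, where X_S = 1 if the K_6 on S is monochromatic.
For a fixed S, the K_6 on S has C(6, 2) = 15 edges. P[all 15 edges red] = (1/2)^15, and likewise for blue, so P[monochromatic] = 2·(1/2)^15 = 2^{1 − 15} = 1/16384.
By linearity of expectation: E[X] = C(7, 6) · 2^{1 − 15} = 7 · 1/16384 = 7/16384.
Numerically: E[X] ≈ 0.00043.

E[X] = C(7,6)·2^(1−C(6,2)) = 7/16384 ≈ 0.00043.


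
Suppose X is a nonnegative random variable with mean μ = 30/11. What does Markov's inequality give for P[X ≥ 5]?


μ = E[X] = 30/11, a = 5.
Markov: P[X ≥ 5] ≤ μ/a = (30/11)/5 = 6/11.
Numerically: ≈ 0.5455.
(Since a = 5 > μ = 2.7273, the bound 6/11 is < 1 and informative.)

P[X ≥ 5] ≤ 6/11 ≈ 0.5455.


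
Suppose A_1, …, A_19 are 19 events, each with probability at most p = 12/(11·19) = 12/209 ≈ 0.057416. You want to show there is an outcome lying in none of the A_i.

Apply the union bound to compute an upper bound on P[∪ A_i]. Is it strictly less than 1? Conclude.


Union bound: P[∪_{i=1}^{19} A_i] ≤ Σ_i P[A_i] ≤ 19·p = 19·(12/209) = 12/11.
Numerically: 12/11 ≈ 1.090909.
Is 12/11 < 1? NO.
Since the bound 12/11 is ≥ 1, the union bound is uninformative here; it does NOT by itself certify existence.

19·p = 12/11 ≈ 1.090909; existence NOT certified by the union bound.


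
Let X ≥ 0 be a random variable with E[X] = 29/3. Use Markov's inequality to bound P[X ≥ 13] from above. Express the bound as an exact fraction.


μ = E[X] = 29/3, a = 13.
Markov: P[X ≥ 13] ≤ μ/a = (29/3)/13 = 29/39.
Numerically: ≈ 0.7436.
(Since a = 13 > μ = 9.6667, the bound 29/39 is < 1 and informative.)

P[X ≥ 13] ≤ 29/39 ≈ 0.7436.


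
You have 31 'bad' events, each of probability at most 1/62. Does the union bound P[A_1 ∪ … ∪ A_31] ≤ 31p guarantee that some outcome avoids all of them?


Union bound: P[∪_{i=1}^{31} A_i] ≤ Σ_i P[A_i] ≤ 31·p = 31·(1/62) = 1/2.
Numerically: 1/2 ≈ 0.500000.
Is 1/2 < 1? YES.
Since P[∪ A_i] ≤ 1/2 < 1, the complement has P[∩ A_i^c] ≥ 1 − 1/2 = 1/2 > 0, so some outcome avoids every A_i.

31·p = 1/2 ≈ 0.500000; existence CERTIFIED by the union bound.


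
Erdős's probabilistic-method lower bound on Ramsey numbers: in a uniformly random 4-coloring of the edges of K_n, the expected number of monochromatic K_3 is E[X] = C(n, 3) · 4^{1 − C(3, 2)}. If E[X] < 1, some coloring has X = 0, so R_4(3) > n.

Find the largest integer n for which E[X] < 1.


We need C(n, 3) · 4^{1 − 3} < 1, i.e. C(n, 3) < 4^{3 − 1} = 16.
Check values of n near the boundary:
  n = 3: C(3, 3) = 1; 1 < 16? YES
  n = 4: C(4, 3) = 4; 4 < 16? YES
  n = 5: C(5, 3) = 10; 10 < 16? YES
  n = 6: C(6, 3) = 20; 20 < 16? NO
  n = 7: C(7, 3) = 35; 35 < 16? NO
  n = 8: C(8, 3) = 56; 56 < 16? NO
The largest n with C(n, 3) < 16 is n = 5 (where E[X] = 5/8 ≈ 0.62500). Hence R_4(3) > 5, i.e. R_4(3) ≥ 6.

Largest n = 5; hence R_4(3) > 5.


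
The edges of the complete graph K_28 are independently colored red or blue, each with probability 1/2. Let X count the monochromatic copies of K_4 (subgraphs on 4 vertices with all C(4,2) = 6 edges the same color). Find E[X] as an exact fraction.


Let X = Σ_S X_S over the C(28, 4) = 20475 subsets S of size 4, where X_S = 1 if the K_4 on S is monochromatic.
For a fixed S, the K_4 on S has C(4, 2) = 6 edges. P[all 6 edges red] = (1/2)^6, and likewise for blue, so P[monochromatic] = 2·(1/2)^6 = 2^{1 − 6} = 1/32.
Summing: E[X] = C(28, 4) · 2^{1 − 6} = 20475 · 1/32 = 20475/32.
Numerically: E[X] ≈ 639.844.

E[X] = C(28,4)·2^(1−C(4,2)) = 20475/32 ≈ 639.844.


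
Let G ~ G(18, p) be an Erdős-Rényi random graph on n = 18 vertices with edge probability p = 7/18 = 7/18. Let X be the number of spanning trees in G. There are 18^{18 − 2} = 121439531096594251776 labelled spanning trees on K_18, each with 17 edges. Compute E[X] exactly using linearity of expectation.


K_18 has 18^{18 − 2} = 121439531096594251776 labelled spanning trees.
For each such spanning tree H, let X_H = 1 if all 17 edges of H are present in G. Then P[X_H = 1] = p^{17} = (7/18)^{17} = 232630513987207/2185911559738696531968.
By linearity: E[X] = Σ_H E[X_H] = 121439531096594251776 · p^{17} = 121439531096594251776 · 232630513987207/2185911559738696531968 = 232630513987207/18.
Numerically: E[X] ≈ 1.29239e+13.

E[X] = 121439531096594251776 · (7/18)^{17} = 232630513987207/18 ≈ 1.29239e+13.


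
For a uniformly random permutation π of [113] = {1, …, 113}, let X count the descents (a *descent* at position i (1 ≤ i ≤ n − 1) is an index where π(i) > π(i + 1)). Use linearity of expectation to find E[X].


Write X = Σ X_I over i = 1, …, 112, with X_I the indicator of one descent.
There are 112 indicators.
For each fixed i, the pair (π(i), π(i+1)) is a uniformly random ordered pair of distinct values from {1, …, 113}; by symmetry P[π(i) > π(i+1)] = 1/2.
By linearity: E[X] = 112 · (1/2) = (113 − 1) · (1/2) = 56 ≈ 56.000000.

E[X] = 56 = 56.000000.


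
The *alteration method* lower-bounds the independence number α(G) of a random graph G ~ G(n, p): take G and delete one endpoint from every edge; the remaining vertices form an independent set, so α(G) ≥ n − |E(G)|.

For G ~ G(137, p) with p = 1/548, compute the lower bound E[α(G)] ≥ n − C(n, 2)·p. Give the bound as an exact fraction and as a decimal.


E[|E(G)|] = C(137, 2)·p = 9316 · (1/548) = 17.
E[α(G)] ≥ n − E[|E(G)|] = 137 − 17 = 120.
Numerically: ≈ 120.0000.
(This is only a lower bound; the true E[α(G)] may be larger.)

E[α(G)] ≥ 120 ≈ 120.0000.


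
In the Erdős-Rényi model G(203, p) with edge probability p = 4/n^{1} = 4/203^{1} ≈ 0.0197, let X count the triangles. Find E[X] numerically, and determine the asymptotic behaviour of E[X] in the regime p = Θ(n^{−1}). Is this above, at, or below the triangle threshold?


Number of potential triangles: C(203, 3) = 1373701.
Each occurs with probability p³ ≈ (0.0197)³ ≈ 7.650536e-06.
By linearity: E[X] = C(203, 3)·p³ ≈ 1373701 · 7.650536e-06 ≈ 10.5095.
Here α = 1, so p = 4/n is exactly at the triangle threshold p ~ 1/n. Asymptotically E[X] → c³/6 = 4³/6 = 32/3 ≈ 10.6667, a bounded constant. In this regime the triangle count is asymptotically Poisson(c³/6).

E[X] ≈ 10.5095; in regime p = Θ(1/n^{1}) E[X] stays bounded (at the triangle threshold p ~ 1/n).


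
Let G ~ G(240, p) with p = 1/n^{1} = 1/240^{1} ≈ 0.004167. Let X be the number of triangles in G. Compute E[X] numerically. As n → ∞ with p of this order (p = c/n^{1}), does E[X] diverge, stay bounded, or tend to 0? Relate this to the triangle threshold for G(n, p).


Number of potential triangles: C(240, 3) = 2275280.
Each occurs with probability p³ ≈ (0.004167)³ ≈ 7.233796e-08.
By linearity: E[X] = C(240, 3)·p³ ≈ 2275280 · 7.233796e-08 ≈ 0.1646.
Here α = 1, so p = 1/n is exactly at the triangle threshold p ~ 1/n. Asymptotically E[X] → c³/6 = 1³/6 = 1/6 ≈ 0.1667, a bounded constant. In this regime the triangle count is asymptotically Poisson(c³/6).

E[X] ≈ 0.1646; in regime p = Θ(1/n^{1}) E[X] stays bounded (at the triangle threshold p ~ 1/n).


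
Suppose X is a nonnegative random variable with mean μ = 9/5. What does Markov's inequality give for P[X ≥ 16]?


μ = E[X] = 9/5, a = 16.
Markov: P[X ≥ 16] ≤ μ/a = (9/5)/16 = 9/80.
Numerically: ≈ 0.11250.
(Since a = 16 > μ = 1.80000, the bound 9/80 is < 1 and informative.)

P[X ≥ 16] ≤ 9/80 ≈ 0.11250.


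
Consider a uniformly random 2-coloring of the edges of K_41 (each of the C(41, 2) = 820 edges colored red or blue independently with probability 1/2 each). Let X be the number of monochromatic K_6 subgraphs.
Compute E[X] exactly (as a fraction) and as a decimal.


Let X = Σ_S X_S over the C(41, 6) = 4496388 subsets S of size 6, where X_S = 1 if the K_6 on S is monochromatic.
For a fixed S, the K_6 on S has C(6, 2) = 15 edges. P[all 15 edges red] = (1/2)^15, and likewise for blue, so P[monochromatic] = 2·(1/2)^15 = 2^{1 − 15} = 1/16384.
By linearity of expectation: E[X] = C(41, 6) · 2^{1 − 15} = 4496388 · 1/16384 = 1124097/4096.
Numerically: E[X] ≈ 274.4377.

E[X] = C(41,6)·2^(1−C(6,2)) = 1124097/4096 ≈ 274.4377.


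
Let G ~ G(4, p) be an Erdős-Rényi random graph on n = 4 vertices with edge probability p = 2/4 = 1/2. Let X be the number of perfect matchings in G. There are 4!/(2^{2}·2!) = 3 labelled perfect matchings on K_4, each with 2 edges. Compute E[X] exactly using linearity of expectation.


K_4 has 4!/(2^{2}·2!) = 3 labelled perfect matchings.
For each such perfect matching H, let X_H = 1 if all 2 edges of H are present in G. Then P[X_H = 1] = p^{2} = (1/2)^{2} = 1/4.
By linearity: E[X] = Σ_H E[X_H] = 3 · p^{2} = 3 · 1/4 = 3/4.
Numerically: E[X] ≈ 0.75.

E[X] = 3 · (1/2)^{2} = 3/4 ≈ 0.75.


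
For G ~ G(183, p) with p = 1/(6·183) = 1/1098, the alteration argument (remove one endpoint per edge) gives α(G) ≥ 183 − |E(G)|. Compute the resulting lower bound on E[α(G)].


E[|E(G)|] = C(183, 2)·p = 16653 · (1/1098) = 91/6.
E[α(G)] ≥ n − E[|E(G)|] = 183 − 91/6 = 1007/6.
Numerically: ≈ 167.833333.
(This is only a lower bound; the true E[α(G)] may be larger.)

E[α(G)] ≥ 1007/6 ≈ 167.833333.


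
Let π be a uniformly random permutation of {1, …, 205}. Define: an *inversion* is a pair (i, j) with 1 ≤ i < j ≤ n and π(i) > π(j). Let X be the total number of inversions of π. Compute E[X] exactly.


Write X = Σ X_I over the C(205, 2) = 20910 pairs i < j, with X_I the indicator of one inversion.
There are 20910 indicators.
For each fixed pair i < j, the values π(i) and π(j) are two distinct elements of {1, …, 205} in uniformly random order; by symmetry P[π(i) > π(j)] = 1/2.
By linearity: E[X] = 20910 · (1/2) = C(205, 2) · (1/2) = 20910/2 = 10455 ≈ 10455.0000.

E[X] = 10455 = 10455.0000.


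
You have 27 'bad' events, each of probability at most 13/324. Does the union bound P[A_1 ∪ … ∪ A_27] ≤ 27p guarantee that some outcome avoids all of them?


Union bound: P[∪_{i=1}^{27} A_i] ≤ Σ_i P[A_i] ≤ 27·p = 27·(13/324) = 13/12.
Numerically: 13/12 ≈ 1.083.
Is 13/12 < 1? NO.
Since the bound 13/12 is ≥ 1, the union bound is uninformative here; it does NOT by itself certify existence.

27·p = 13/12 ≈ 1.083; existence NOT certified by the union bound.


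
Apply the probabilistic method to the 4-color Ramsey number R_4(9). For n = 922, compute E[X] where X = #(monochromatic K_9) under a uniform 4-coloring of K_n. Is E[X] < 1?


E[X] = C(922, 9) · 4^{1 − 36} = 1275867683890227543270 · 4^{−35} = 1275867683890227543270/1180591620717411303424.
As a reduced fraction: E[X] = 637933841945113771635/590295810358705651712 ≈ 1.080702.
Is E[X] < 1? NO.
Since E[X] ≥ 1, the first-moment bound is inconclusive at n = 922; it does NOT by itself certify R_4(9) > 922.

E[X] = 637933841945113771635/590295810358705651712 ≈ 1.080702; E[X] ≥ 1; first-moment method inconclusive here.


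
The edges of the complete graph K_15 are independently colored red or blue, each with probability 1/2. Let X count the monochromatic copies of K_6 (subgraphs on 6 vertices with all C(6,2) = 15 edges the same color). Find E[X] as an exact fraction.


Let X = Σ_S X_S over the C(15, 6) = 5005 subsets S of size 6, where X_S = 1 if the K_6 on S is monochromatic.
For a fixed S, the K_6 on S has C(6, 2) = 15 edges. P[all 15 edges red] = (1/2)^15, and likewise for blue, so P[monochromatic] = 2·(1/2)^15 = 2^{1 − 15} = 1/16384.
By linearity of expectation: E[X] = C(15, 6) · 2^{1 − 15} = 5005 · 1/16384 = 5005/16384.
Numerically: E[X] ≈ 0.305481.

E[X] = C(15,6)·2^(1−C(6,2)) = 5005/16384 ≈ 0.305481.


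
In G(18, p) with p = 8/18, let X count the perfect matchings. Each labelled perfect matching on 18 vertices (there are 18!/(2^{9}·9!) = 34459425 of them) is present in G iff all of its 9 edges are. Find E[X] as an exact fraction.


K_18 has 18!/(2^{9}·9!) = 34459425 labelled perfect matchings.
For each such perfect matching H, let X_H = 1 if all 9 edges of H are present in G. Then P[X_H = 1] = p^{9} = (4/9)^{9} = 262144/387420489.
By linearity: E[X] = Σ_H E[X_H] = 34459425 · p^{9} = 34459425 · 262144/387420489 = 111522611200/4782969.
Numerically: E[X] ≈ 2.33e+04.

E[X] = 34459425 · (4/9)^{9} = 111522611200/4782969 ≈ 2.33e+04.


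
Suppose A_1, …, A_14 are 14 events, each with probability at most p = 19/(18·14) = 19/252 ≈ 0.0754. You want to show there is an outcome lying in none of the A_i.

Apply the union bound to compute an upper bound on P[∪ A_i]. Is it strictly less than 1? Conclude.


Union bound: P[∪_{i=1}^{14} A_i] ≤ Σ_i P[A_i] ≤ 14·p = 14·(19/252) = 19/18.
Numerically: 19/18 ≈ 1.0556.
Is 19/18 < 1? NO.
Since the bound 19/18 is ≥ 1, the union bound is uninformative here; it does NOT by itself certify existence.

14·p = 19/18 ≈ 1.0556; existence NOT certified by the union bound.


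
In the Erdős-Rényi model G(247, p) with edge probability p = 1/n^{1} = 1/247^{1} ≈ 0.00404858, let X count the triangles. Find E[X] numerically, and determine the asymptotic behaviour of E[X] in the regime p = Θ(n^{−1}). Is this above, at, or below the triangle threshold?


Number of potential triangles: C(247, 3) = 2481115.
Each occurs with probability p³ ≈ (0.00404858)³ ≈ 6.63604222e-08.
By linearity: E[X] = C(247, 3)·p³ ≈ 2481115 · 6.63604222e-08 ≈ 0.164648.
Here α = 1, so p = 1/n is exactly at the triangle threshold p ~ 1/n. Asymptotically E[X] → c³/6 = 1³/6 = 1/6 ≈ 0.166667, a bounded constant. In this regime the triangle count is asymptotically Poisson(c³/6).

E[X] ≈ 0.164648; in regime p = Θ(1/n^{1}) E[X] stays bounded (at the triangle threshold p ~ 1/n).


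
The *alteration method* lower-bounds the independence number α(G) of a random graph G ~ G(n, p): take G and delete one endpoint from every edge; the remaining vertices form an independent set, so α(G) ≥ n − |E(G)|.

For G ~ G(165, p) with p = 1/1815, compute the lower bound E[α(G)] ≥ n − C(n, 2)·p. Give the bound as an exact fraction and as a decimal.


E[|E(G)|] = C(165, 2)·p = 13530 · (1/1815) = 82/11.
E[α(G)] ≥ n − E[|E(G)|] = 165 − 82/11 = 1733/11.
Numerically: ≈ 157.545455.
(This is only a lower bound; the true E[α(G)] may be larger.)

E[α(G)] ≥ 1733/11 ≈ 157.545455.


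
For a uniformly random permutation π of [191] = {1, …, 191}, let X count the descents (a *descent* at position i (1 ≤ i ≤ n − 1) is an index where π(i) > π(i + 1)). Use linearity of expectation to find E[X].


Write X = Σ X_I over i = 1, …, 190, with X_I the indicator of one descent.
There are 190 indicators.
For each fixed i, the pair (π(i), π(i+1)) is a uniformly random ordered pair of distinct values from {1, …, 191}; by symmetry P[π(i) > π(i+1)] = 1/2.
By linearity: E[X] = 190 · (1/2) = (191 − 1) · (1/2) = 95 ≈ 95.0000.

E[X] = 95 = 95.0000.


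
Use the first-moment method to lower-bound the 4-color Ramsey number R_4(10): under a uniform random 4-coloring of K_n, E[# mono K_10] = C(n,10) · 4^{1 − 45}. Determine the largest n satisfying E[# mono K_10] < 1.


We need C(n, 10) · 4^{1 − 45} < 1, i.e. C(n, 10) < 4^{45 − 1} = 309485009821345068724781056.
Check values of n near the boundary:
  n = 2017: C(2017, 10) = 300324964434452596180990448; 300324964434452596180990448 < 309485009821345068724781056? YES
  n = 2018: C(2018, 10) = 301820606687612220663963508; 301820606687612220663963508 < 309485009821345068724781056? YES
  n = 2019: C(2019, 10) = 303322949179835278009229628; 303322949179835278009229628 < 309485009821345068724781056? YES
  n = 2020: C(2020, 10) = 304832018578739931133653656; 304832018578739931133653656 < 309485009821345068724781056? YES
  n = 2021: C(2021, 10) = 306347841644770462864800616; 306347841644770462864800616 < 309485009821345068724781056? YES
  n = 2022: C(2022, 10) = 307870445231474093395937796; 307870445231474093395937796 < 309485009821345068724781056? YES
  n = 2023: C(2023, 10) = 309399856285778485315440716; 309399856285778485315440716 < 309485009821345068724781056? YES
  n = 2024: C(2024, 10) = 310936101848269937576192656; 310936101848269937576192656 < 309485009821345068724781056? NO
The largest n with C(n, 10) < 309485009821345068724781056 is n = 2023 (where E[X] = 77349964071444621328860179/77371252455336267181195264 ≈ 0.99972). Hence R_4(10) > 2023, i.e. R_4(10) ≥ 2024.

Largest n = 2023; hence R_4(10) > 2023.


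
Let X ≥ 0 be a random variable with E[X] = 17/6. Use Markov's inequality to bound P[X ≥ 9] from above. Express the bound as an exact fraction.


μ = E[X] = 17/6, a = 9.
Markov: P[X ≥ 9] ≤ μ/a = (17/6)/9 = 17/54.
Numerically: ≈ 0.3148.
(Since a = 9 > μ = 2.8333, the bound 17/54 is < 1 and informative.)

P[X ≥ 9] ≤ 17/54 ≈ 0.3148.


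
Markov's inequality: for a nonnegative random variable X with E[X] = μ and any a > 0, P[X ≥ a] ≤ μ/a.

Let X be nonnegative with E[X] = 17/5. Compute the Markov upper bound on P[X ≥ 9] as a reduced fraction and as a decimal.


μ = E[X] = 17/5, a = 9.
Markov: P[X ≥ 9] ≤ μ/a = (17/5)/9 = 17/45.
Numerically: ≈ 0.37778.
(Since a = 9 > μ = 3.40000, the bound 17/45 is < 1 and informative.)

P[X ≥ 9] ≤ 17/45 ≈ 0.37778.


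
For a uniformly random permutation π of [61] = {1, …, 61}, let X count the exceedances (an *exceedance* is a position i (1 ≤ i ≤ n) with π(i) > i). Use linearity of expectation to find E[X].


Write X = Σ_{i=1}^{61} X_i, where X_i = 1_{π(i) > i}.
For each fixed i, π(i) is uniform over {1, …, 61} (marginal of a uniform permutation), so P[π(i) > i] = (n − i)/n. Summing: Σ_{i=1}^{61} (n − i)/n = (0 + 1 + … + 60)/61 = 61(61 − 1)/(2·61) = (61 − 1)/2.
Hence E[X] = Σ_{i=1}^{61} (61 − i)/61 = 30 ≈ 30.0000.

E[X] = 30 = 30.0000.


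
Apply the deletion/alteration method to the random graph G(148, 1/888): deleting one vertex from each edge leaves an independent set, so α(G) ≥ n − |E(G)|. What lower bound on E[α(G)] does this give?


E[|E(G)|] = C(148, 2)·p = 10878 · (1/888) = 49/4.
E[α(G)] ≥ n − E[|E(G)|] = 148 − 49/4 = 543/4.
Numerically: ≈ 135.750000.
(This is only a lower bound; the true E[α(G)] may be larger.)

E[α(G)] ≥ 543/4 ≈ 135.750000.


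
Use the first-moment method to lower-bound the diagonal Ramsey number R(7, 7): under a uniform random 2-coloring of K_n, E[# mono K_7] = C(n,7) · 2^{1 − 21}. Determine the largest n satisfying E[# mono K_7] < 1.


We need C(n, 7) · 2^{1 − 21} < 1, i.e. C(n, 7) < 2^{21 − 1} = 1048576.
Check values of n near the boundary:
  n = 24: C(24, 7) = 346104; 346104 < 1048576? YES
  n = 25: C(25, 7) = 480700; 480700 < 1048576? YES
  n = 26: C(26, 7) = 657800; 657800 < 1048576? YES
  n = 27: C(27, 7) = 888030; 888030 < 1048576? YES
  n = 28: C(28, 7) = 1184040; 1184040 < 1048576? NO
The largest n with C(n, 7) < 1048576 is n = 27 (where E[X] = 444015/524288 ≈ 0.8468914). Hence R(7, 7) > 27, i.e. R(7, 7) ≥ 28.

Largest n = 27; hence R(7, 7) > 27.


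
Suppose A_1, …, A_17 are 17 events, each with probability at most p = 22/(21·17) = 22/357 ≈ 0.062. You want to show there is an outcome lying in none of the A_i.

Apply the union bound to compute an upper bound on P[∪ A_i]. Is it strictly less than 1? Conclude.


Union bound: P[∪_{i=1}^{17} A_i] ≤ Σ_i P[A_i] ≤ 17·p = 17·(22/357) = 22/21.
Numerically: 22/21 ≈ 1.048.
Is 22/21 < 1? NO.
Since the bound 22/21 is ≥ 1, the union bound is uninformative here; it does NOT by itself certify existence.

17·p = 22/21 ≈ 1.048; existence NOT certified by the union bound.


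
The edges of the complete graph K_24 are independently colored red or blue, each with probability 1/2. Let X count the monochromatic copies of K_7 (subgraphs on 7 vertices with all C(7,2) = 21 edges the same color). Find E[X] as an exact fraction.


Let X = Σ_S X_S over the C(24, 7) = 346104 subsets S of size 7, where X_S = 1 if the K_7 on S is monochromatic.
For a fixed S, the K_7 on S has C(7, 2) = 21 edges. P[all 21 edges red] = (1/2)^21, and likewise for blue, so P[monochromatic] = 2·(1/2)^21 = 2^{1 − 21} = 1/1048576.
By linearity of expectation: E[X] = C(24, 7) · 2^{1 − 21} = 346104 · 1/1048576 = 43263/131072.
Numerically: E[X] ≈ 0.3301.

E[X] = C(24,7)·2^(1−C(7,2)) = 43263/131072 ≈ 0.3301.


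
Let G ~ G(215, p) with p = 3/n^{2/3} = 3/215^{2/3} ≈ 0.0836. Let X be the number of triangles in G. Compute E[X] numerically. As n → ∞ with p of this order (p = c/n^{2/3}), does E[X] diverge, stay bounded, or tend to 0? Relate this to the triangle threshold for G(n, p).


Number of potential triangles: C(215, 3) = 1633355.
Each occurs with probability p³ ≈ (0.0836)³ ≈ 5.84100e-04.
By linearity: E[X] = C(215, 3)·p³ ≈ 1633355 · 5.84100e-04 ≈ 954.042.
Since α = 2/3 < 1, p = c/n^{2/3} ≫ 1/n is above the triangle threshold p ~ 1/n. Asymptotically E[X] ~ (c³/6)·n^{3(1−α)} = (3³/6)·n^{1} → ∞; triangles are abundant w.h.p.

E[X] ≈ 954.042; in regime p = Θ(1/n^{2/3}) E[X] diverges (above the triangle threshold p ~ 1/n).


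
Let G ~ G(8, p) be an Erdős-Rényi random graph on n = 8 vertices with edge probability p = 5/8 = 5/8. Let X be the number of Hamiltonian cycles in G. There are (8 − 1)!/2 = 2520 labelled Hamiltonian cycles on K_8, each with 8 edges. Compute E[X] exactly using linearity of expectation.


K_8 has (8 − 1)!/2 = 2520 labelled Hamiltonian cycles.
For each such Hamiltonian cycle H, let X_H = 1 if all 8 edges of H are present in G. Then P[X_H = 1] = p^{8} = (5/8)^{8} = 390625/16777216.
By linearity of expectation: E[X] = Σ_H E[X_H] = 2520 · p^{8} = 2520 · 390625/16777216 = 123046875/2097152.
Numerically: E[X] ≈ 58.7.

E[X] = 2520 · (5/8)^{8} = 123046875/2097152 ≈ 58.7.


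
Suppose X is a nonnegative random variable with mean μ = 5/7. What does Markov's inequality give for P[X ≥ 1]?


μ = E[X] = 5/7, a = 1.
Markov: P[X ≥ 1] ≤ μ/a = (5/7)/1 = 5/7.
Numerically: ≈ 0.714286.
(Since a = 1 > μ = 0.714286, the bound 5/7 is < 1 and informative.)

P[X ≥ 1] ≤ 5/7 ≈ 0.714286.


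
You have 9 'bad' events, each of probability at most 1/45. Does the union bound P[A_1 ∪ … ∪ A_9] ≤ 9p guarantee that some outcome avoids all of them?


Union bound: P[∪_{i=1}^{9} A_i] ≤ Σ_i P[A_i] ≤ 9·p = 9·(1/45) = 1/5.
Numerically: 1/5 ≈ 0.2000000.
Is 1/5 < 1? YES.
Since P[∪ A_i] ≤ 1/5 < 1, the complement has P[∩ A_i^c] ≥ 1 − 1/5 = 4/5 > 0, so some outcome avoids every A_i.

9·p = 1/5 ≈ 0.2000000; existence CERTIFIED by the union bound.


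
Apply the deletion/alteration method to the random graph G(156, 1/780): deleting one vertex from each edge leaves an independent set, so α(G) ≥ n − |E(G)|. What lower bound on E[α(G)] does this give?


E[|E(G)|] = C(156, 2)·p = 12090 · (1/780) = 31/2.
E[α(G)] ≥ n − E[|E(G)|] = 156 − 31/2 = 281/2.
Numerically: ≈ 140.500.
(This is only a lower bound; the true E[α(G)] may be larger.)

E[α(G)] ≥ 281/2 ≈ 140.500.


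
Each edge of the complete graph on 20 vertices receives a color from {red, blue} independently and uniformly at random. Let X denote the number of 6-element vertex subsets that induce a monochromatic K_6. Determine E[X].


Let X = Σ_S X_S over the C(20, 6) = 38760 subsets S of size 6, where X_S = 1 if the K_6 on S is monochromatic.
For a fixed S, the K_6 on S has C(6, 2) = 15 edges. P[all 15 edges red] = (1/2)^15, and likewise for blue, so P[monochromatic] = 2·(1/2)^15 = 2^{1 − 15} = 1/16384.
Summing: E[X] = C(20, 6) · 2^{1 − 15} = 38760 · 1/16384 = 4845/2048.
Numerically: E[X] ≈ 2.36572.

E[X] = C(20,6)·2^(1−C(6,2)) = 4845/2048 ≈ 2.36572.


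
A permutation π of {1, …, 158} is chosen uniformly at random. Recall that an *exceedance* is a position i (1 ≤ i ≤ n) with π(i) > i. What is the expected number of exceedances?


Write X = Σ_{i=1}^{158} X_i, where X_i = 1_{π(i) > i}.
For each fixed i, π(i) is uniform over {1, …, 158} (marginal of a uniform permutation), so P[π(i) > i] = (n − i)/n. Summing: Σ_{i=1}^{158} (n − i)/n = (0 + 1 + … + 157)/158 = 158(158 − 1)/(2·158) = (158 − 1)/2.
Hence E[X] = Σ_{i=1}^{158} (158 − i)/158 = 157/2 ≈ 78.500000.

E[X] = 157/2 = 78.500000.


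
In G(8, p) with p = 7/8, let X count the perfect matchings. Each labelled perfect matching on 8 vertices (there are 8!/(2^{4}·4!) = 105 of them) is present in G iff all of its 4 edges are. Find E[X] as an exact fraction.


K_8 has 8!/(2^{4}·4!) = 105 labelled perfect matchings.
For each such perfect matching H, let X_H = 1 if all 4 edges of H are present in G. Then P[X_H = 1] = p^{4} = (7/8)^{4} = 2401/4096.
Summing the indicators: E[X] = Σ_H E[X_H] = 105 · p^{4} = 105 · 2401/4096 = 252105/4096.
Numerically: E[X] ≈ 61.5.

E[X] = 105 · (7/8)^{4} = 252105/4096 ≈ 61.5.


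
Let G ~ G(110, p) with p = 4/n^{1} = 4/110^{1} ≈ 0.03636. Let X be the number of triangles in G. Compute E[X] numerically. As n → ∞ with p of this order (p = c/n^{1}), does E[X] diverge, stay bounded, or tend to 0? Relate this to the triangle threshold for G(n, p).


Number of potential triangles: C(110, 3) = 215820.
Each occurs with probability p³ ≈ (0.03636)³ ≈ 4.808415e-05.
By linearity: E[X] = C(110, 3)·p³ ≈ 215820 · 4.808415e-05 ≈ 10.3775.
Here α = 1, so p = 4/n is exactly at the triangle threshold p ~ 1/n. Asymptotically E[X] → c³/6 = 4³/6 = 32/3 ≈ 10.6667, a bounded constant. In this regime the triangle count is asymptotically Poisson(c³/6).

E[X] ≈ 10.3775; in regime p = Θ(1/n^{1}) E[X] stays bounded (at the triangle threshold p ~ 1/n).


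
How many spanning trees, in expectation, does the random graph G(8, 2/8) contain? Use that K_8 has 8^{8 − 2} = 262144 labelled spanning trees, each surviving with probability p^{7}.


K_8 has 8^{8 − 2} = 262144 labelled spanning trees.
For each such spanning tree H, let X_H = 1 if all 7 edges of H are present in G. Then P[X_H = 1] = p^{7} = (1/4)^{7} = 1/16384.
By linearity: E[X] = Σ_H E[X_H] = 262144 · p^{7} = 262144 · 1/16384 = 16.
Numerically: E[X] ≈ 16.

E[X] = 262144 · (1/4)^{7} = 16 ≈ 16.


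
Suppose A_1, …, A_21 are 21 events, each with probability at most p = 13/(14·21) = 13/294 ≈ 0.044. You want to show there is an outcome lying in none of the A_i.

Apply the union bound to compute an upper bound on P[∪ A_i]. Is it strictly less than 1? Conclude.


Union bound: P[∪_{i=1}^{21} A_i] ≤ Σ_i P[A_i] ≤ 21·p = 21·(13/294) = 13/14.
Numerically: 13/14 ≈ 0.929.
Is 13/14 < 1? YES.
Since P[∪ A_i] ≤ 13/14 < 1, the complement has P[∩ A_i^c] ≥ 1 − 13/14 = 1/14 > 0, so some outcome avoids every A_i.

21·p = 13/14 ≈ 0.929; existence CERTIFIED by the union bound.


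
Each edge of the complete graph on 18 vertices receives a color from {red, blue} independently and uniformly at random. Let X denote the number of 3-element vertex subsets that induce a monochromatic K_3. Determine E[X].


Let X = Σ_S X_S over the C(18, 3) = 816 subsets S of size 3, where X_S = 1 if the K_3 on S is monochromatic.
For a fixed S, the K_3 on S has C(3, 2) = 3 edges. P[all 3 edges red] = (1/2)^3, and likewise for blue, so P[monochromatic] = 2·(1/2)^3 = 2^{1 − 3} = 1/4.
By linearity: E[X] = C(18, 3) · 2^{1 − 3} = 816 · 1/4 = 204.
Numerically: E[X] ≈ 204.0000.

E[X] = C(18,3)·2^(1−C(3,2)) = 204 ≈ 204.0000.


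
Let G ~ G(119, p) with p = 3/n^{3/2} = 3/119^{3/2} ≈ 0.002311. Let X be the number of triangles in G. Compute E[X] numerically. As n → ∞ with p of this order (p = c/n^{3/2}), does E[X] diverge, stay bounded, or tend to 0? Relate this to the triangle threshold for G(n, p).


Number of potential triangles: C(119, 3) = 273819.
Each occurs with probability p³ ≈ (0.002311)³ ≈ 1.2342480e-08.
By linearity: E[X] = C(119, 3)·p³ ≈ 273819 · 1.2342480e-08 ≈ 0.00338.
Since α = 3/2 > 1, p = c/n^{3/2} = o(1/n) is below the triangle threshold p ~ 1/n. Asymptotically E[X] ~ (c³/6)·n^{3(1−α)} = (3³/6)·n^{-1.5} → 0, so by Markov's inequality G has no triangles w.h.p.

E[X] ≈ 0.00338; in regime p = Θ(1/n^{3/2}) E[X] tends to 0 (below the triangle threshold p ~ 1/n).


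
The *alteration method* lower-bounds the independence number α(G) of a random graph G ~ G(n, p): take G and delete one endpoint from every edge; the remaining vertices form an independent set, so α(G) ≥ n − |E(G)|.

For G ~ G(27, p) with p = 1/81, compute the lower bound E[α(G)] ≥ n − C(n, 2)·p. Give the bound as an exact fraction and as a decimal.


E[|E(G)|] = C(27, 2)·p = 351 · (1/81) = 13/3.
E[α(G)] ≥ n − E[|E(G)|] = 27 − 13/3 = 68/3.
Numerically: ≈ 22.666667.
(This is only a lower bound; the true E[α(G)] may be larger.)

E[α(G)] ≥ 68/3 ≈ 22.666667.


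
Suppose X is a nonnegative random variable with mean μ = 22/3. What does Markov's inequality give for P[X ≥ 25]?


μ = E[X] = 22/3, a = 25.
Markov: P[X ≥ 25] ≤ μ/a = (22/3)/25 = 22/75.
Numerically: ≈ 0.293.
(Since a = 25 > μ = 7.333, the bound 22/75 is < 1 and informative.)

P[X ≥ 25] ≤ 22/75 ≈ 0.293.


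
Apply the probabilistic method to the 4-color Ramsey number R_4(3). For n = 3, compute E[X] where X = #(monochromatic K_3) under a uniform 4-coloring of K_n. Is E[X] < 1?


E[X] = C(3, 3) · 4^{1 − 3} = 1 · 4^{−2} = 1/16.
As a reduced fraction: E[X] = 1/16 ≈ 0.0625000.
Is E[X] < 1? YES.
Since E[X] < 1, there exists a 4-coloring of K_{3} with no monochromatic K_3; hence R_4(3) > 3.

E[X] = 1/16 ≈ 0.0625000; E[X] < 1, so R_4(3) > 3.


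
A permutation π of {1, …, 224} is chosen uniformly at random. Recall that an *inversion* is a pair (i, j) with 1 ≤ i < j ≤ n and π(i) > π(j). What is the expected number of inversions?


Write X = Σ X_I over the C(224, 2) = 24976 pairs i < j, with X_I the indicator of one inversion.
There are 24976 indicators.
For each fixed pair i < j, the values π(i) and π(j) are two distinct elements of {1, …, 224} in uniformly random order; by symmetry P[π(i) > π(j)] = 1/2.
By linearity: E[X] = 24976 · (1/2) = C(224, 2) · (1/2) = 24976/2 = 12488 ≈ 12488.00000.

E[X] = 12488 = 12488.00000.


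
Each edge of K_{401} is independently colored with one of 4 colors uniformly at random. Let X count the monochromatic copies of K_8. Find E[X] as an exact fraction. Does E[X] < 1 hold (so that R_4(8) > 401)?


E[X] = C(401, 8) · 4^{1 − 28} = 15456772627710150 · 4^{−27} = 15456772627710150/18014398509481984.
As a reduced fraction: E[X] = 7728386313855075/9007199254740992 ≈ 0.8580.
Is E[X] < 1? YES.
Since E[X] < 1, there exists a 4-coloring of K_{401} with no monochromatic K_8; hence R_4(8) > 401.

E[X] = 7728386313855075/9007199254740992 ≈ 0.8580; E[X] < 1, so R_4(8) > 401.


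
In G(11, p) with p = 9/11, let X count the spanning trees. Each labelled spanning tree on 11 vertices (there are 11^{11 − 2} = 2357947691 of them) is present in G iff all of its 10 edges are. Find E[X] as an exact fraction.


K_11 has 11^{11 − 2} = 2357947691 labelled spanning trees.
For each such spanning tree H, let X_H = 1 if all 10 edges of H are present in G. Then P[X_H = 1] = p^{10} = (9/11)^{10} = 3486784401/25937424601.
By linearity: E[X] = Σ_H E[X_H] = 2357947691 · p^{10} = 2357947691 · 3486784401/25937424601 = 3486784401/11.
Numerically: E[X] ≈ 3.1698e+08.

E[X] = 2357947691 · (9/11)^{10} = 3486784401/11 ≈ 3.1698e+08.


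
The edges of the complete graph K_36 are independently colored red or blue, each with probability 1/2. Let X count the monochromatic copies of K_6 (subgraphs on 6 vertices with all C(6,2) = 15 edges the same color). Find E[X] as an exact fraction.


Let X = Σ_S X_S over the C(36, 6) = 1947792 subsets S of size 6, where X_S = 1 if the K_6 on S is monochromatic.
For a fixed S, the K_6 on S has C(6, 2) = 15 edges. P[all 15 edges red] = (1/2)^15, and likewise for blue, so P[monochromatic] = 2·(1/2)^15 = 2^{1 − 15} = 1/16384.
Summing: E[X] = C(36, 6) · 2^{1 − 15} = 1947792 · 1/16384 = 121737/1024.
Numerically: E[X] ≈ 118.884.

E[X] = C(36,6)·2^(1−C(6,2)) = 121737/1024 ≈ 118.884.


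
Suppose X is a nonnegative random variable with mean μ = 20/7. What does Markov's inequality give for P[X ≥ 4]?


μ = E[X] = 20/7, a = 4.
Markov: P[X ≥ 4] ≤ μ/a = (20/7)/4 = 5/7.
Numerically: ≈ 0.71429.
(Since a = 4 > μ = 2.85714, the bound 5/7 is < 1 and informative.)

P[X ≥ 4] ≤ 5/7 ≈ 0.71429.


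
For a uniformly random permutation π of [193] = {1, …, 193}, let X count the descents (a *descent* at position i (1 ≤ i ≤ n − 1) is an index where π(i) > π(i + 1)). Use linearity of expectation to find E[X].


Write X = Σ X_I over i = 1, …, 192, with X_I the indicator of one descent.
There are 192 indicators.
For each fixed i, the pair (π(i), π(i+1)) is a uniformly random ordered pair of distinct values from {1, …, 193}; by symmetry P[π(i) > π(i+1)] = 1/2.
By linearity: E[X] = 192 · (1/2) = (193 − 1) · (1/2) = 96 ≈ 96.0000.

E[X] = 96 = 96.0000.


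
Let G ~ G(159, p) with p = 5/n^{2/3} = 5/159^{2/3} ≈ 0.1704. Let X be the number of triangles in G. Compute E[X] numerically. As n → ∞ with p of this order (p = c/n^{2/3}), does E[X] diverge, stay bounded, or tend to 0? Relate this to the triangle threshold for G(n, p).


Number of potential triangles: C(159, 3) = 657359.
Each occurs with probability p³ ≈ (0.1704)³ ≈ 4.944425e-03.
By linearity: E[X] = C(159, 3)·p³ ≈ 657359 · 4.944425e-03 ≈ 3250.2621.
Since α = 2/3 < 1, p = c/n^{2/3} ≫ 1/n is above the triangle threshold p ~ 1/n. Asymptotically E[X] ~ (c³/6)·n^{3(1−α)} = (5³/6)·n^{1} → ∞; triangles are abundant w.h.p.

E[X] ≈ 3250.2621; in regime p = Θ(1/n^{2/3}) E[X] diverges (above the triangle threshold p ~ 1/n).


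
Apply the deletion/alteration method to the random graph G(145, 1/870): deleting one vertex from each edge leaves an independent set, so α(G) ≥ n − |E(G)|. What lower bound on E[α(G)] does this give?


E[|E(G)|] = C(145, 2)·p = 10440 · (1/870) = 12.
E[α(G)] ≥ n − E[|E(G)|] = 145 − 12 = 133.
Numerically: ≈ 133.000.
(This is only a lower bound; the true E[α(G)] may be larger.)

E[α(G)] ≥ 133 ≈ 133.000.


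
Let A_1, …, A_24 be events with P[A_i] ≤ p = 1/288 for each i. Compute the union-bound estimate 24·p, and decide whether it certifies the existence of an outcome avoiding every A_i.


Union bound: P[∪_{i=1}^{24} A_i] ≤ Σ_i P[A_i] ≤ 24·p = 24·(1/288) = 1/12.
Numerically: 1/12 ≈ 0.0833.
Is 1/12 < 1? YES.
Since P[∪ A_i] ≤ 1/12 < 1, the complement has P[∩ A_i^c] ≥ 1 − 1/12 = 11/12 > 0, so some outcome avoids every A_i.

24·p = 1/12 ≈ 0.0833; existence CERTIFIED by the union bound.
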